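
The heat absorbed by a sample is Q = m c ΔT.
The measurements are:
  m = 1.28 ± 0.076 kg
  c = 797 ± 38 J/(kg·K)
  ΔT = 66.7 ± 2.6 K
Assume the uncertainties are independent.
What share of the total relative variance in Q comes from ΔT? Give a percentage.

(δQ/Q)² = (1·δm/m)² + (1·δc/c)² + (1·δΔT/ΔT)²
  m term: (1×0.0594)² = 0.00353
  c term: (1×0.0477)² = 0.00227
  ΔT term: (1×0.0390)² = 0.00152
Total = 0.00732. Share from ΔT = 0.00152/0.00732 = 0.208.

20.8%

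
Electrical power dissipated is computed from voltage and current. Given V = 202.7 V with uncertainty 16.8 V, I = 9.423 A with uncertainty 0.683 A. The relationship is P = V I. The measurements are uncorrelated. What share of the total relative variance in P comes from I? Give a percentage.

(δP/P)² = (1·δV/V)² + (1·δI/I)²
  V term: (1×0.0829)² = 0.00687
  I term: (1×0.0725)² = 0.00525
Total = 0.0121. Share from I = 0.00525/0.0121 = 0.433.

43.3%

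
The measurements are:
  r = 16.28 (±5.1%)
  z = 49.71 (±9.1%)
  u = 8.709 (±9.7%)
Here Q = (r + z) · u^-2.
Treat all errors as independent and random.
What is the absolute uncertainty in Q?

0.179

Let w = r + z = 65.99. δw = √(δr² + δz²) = √(0.689 + 20.5) = 4.60, so δw/w = 0.0697.
Q is then a monomial in w, u:
δQ/Q = √((δw/w)² + (-2·δu/u)²) = √(0.00486 + 0.0376) = 0.206
Q = 0.8700, so δQ = 0.206 × 0.8700 = 0.179.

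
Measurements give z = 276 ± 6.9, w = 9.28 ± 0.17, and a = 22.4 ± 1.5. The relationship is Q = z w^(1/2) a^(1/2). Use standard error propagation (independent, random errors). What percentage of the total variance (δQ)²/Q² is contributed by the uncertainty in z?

34.2%

(δQ/Q)² = (1·δz/z)² + (½·δw/w)² + (½·δa/a)²
  z term: (1×0.0250)² = 0.000625
  w term: (0.5×0.0183)² = 8.39e-05
  a term: (0.5×0.0670)² = 0.00112
Total = 0.00183. Share from z = 0.000625/0.00183 = 0.342.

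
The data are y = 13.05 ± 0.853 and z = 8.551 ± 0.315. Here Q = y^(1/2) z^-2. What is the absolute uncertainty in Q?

0.00398

Products/powers → add relative errors in quadrature, weighted by exponent:
  (½·δy/y)² = (0.5×0.0654)² = 0.00107;  (-2·δz/z)² = (-2×0.0368)² = 0.00543
δQ/Q = √(0.00650) = 0.0806
Q = 0.04941, so δQ = 0.0806 × 0.04941 = 0.00398.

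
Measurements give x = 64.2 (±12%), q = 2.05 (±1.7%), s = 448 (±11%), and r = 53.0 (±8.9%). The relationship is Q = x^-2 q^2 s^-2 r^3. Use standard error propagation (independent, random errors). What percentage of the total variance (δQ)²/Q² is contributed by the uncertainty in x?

32.3%

(δQ/Q)² = (-2·δx/x)² + (2·δq/q)² + (-2·δs/s)² + (3·δr/r)²
  x term: (-2×0.120)² = 0.0576
  q term: (2×0.0170)² = 0.00116
  s term: (-2×0.110)² = 0.0484
  r term: (3×0.0890)² = 0.0713
Total = 0.178. Share from x = 0.0576/0.178 = 0.323.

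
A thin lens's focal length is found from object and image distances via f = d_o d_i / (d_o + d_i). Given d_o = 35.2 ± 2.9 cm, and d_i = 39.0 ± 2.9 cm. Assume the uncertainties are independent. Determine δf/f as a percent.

5.59%

∂f/∂d_o = (d_i/(d_o+d_i))² = 0.276;  ∂f/∂d_i = (d_o/(d_o+d_i))² = 0.225
δf = √((∂f/∂d_o · δd_o)² + (∂f/∂d_i · δd_i)²) = √(0.642 + 0.426) = 1.03 cm
f = 18.5 cm, so δf/f = 1.03/18.5 = 0.0559.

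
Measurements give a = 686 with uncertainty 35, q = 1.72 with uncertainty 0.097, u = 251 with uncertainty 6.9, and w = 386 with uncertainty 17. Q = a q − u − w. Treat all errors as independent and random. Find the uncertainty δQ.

91.6

Let p = a·q = 1180. δp/p = √((1·δa/a)² + (1·δq/q)²) = √(0.00260 + 0.00318) = 0.0760, so δp = 89.7.
Q = p − u − w: δQ = √(δp² + δu² + δw²) = √(8050 + 47.6 + 289) = 91.6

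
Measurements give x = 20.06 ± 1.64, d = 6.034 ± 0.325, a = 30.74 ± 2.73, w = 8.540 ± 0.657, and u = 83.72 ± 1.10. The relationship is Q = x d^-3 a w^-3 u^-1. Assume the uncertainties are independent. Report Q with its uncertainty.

(5.383 ± 1.65) × 10^-5

Relative error in a monomial: (δQ/Q)² = Σ (nᵢ · δxᵢ/xᵢ)².
  (1·δx/x)² = (1×0.0818)² = 0.00668;  (-3·δd/d)² = (-3×0.0539)² = 0.0261;  (1·δa/a)² = (1×0.0888)² = 0.00789;  (-3·δw/w)² = (-3×0.0769)² = 0.0533;  (-1·δu/u)² = (-1×0.0131)² = 0.000173
δQ/Q = √(0.0941) = 0.307
Q = 5.383e-05, so δQ = 0.307 × 5.383e-05 = 1.65e-05.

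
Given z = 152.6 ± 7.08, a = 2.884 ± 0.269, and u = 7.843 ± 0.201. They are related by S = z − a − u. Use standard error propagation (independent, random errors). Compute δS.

7.09

Absolute uncertainties add in quadrature for a linear combination:
  (δz)² = 50.1;  (δa)² = 0.0724;  (δu)² = 0.0404
δS = √(50.2) = 7.09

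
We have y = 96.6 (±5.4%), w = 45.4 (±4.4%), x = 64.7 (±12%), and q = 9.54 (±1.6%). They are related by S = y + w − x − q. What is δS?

9.57

Sums and differences: (δS)² = Σ (cᵢ δxᵢ)².
  (δy)² = 27.2;  (δw)² = 3.99;  (δx)² = 60.3;  (δq)² = 0.0233
δS = √(91.5) = 9.57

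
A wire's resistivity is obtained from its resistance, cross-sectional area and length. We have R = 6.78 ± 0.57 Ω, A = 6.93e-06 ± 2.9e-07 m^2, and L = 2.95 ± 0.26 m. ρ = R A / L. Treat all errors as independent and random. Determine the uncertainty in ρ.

Relative error in a monomial: (δρ/ρ)² = Σ (nᵢ · δxᵢ/xᵢ)².
  (1·δR/R)² = (1×0.0841)² = 0.00707;  (1·δA/A)² = (1×0.0418)² = 0.00175;  (-1·δL/L)² = (-1×0.0881)² = 0.00777
δρ/ρ = √(0.0166) = 0.129
ρ = 1.59e-05 Ω·m, so δρ = 0.129 × 1.59e-05 = 2.05e-06 Ω·m.

2.05e-06 Ω·m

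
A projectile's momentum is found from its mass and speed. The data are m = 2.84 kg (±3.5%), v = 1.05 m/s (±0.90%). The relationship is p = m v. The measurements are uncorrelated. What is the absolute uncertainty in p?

p is a product of powers, so relative uncertainties combine in quadrature:
  (1·δm/m)² = (1×0.0350)² = 0.00123;  (1·δv/v)² = (1×0.00900)² = 8.1e-05
δp/p = √(0.00131) = 0.0361
p = 2.98 kg·m/s, so δp = 0.0361 × 2.98 = 0.108 kg·m/s.

0.108 kg·m/s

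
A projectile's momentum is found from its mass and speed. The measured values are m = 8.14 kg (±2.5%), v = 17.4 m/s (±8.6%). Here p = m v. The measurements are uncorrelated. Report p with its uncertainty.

142 ± 12.7 kg·m/s

Relative error in a monomial: (δp/p)² = Σ (nᵢ · δxᵢ/xᵢ)².
  (1·δm/m)² = (1×0.0250)² = 0.000625;  (1·δv/v)² = (1×0.0860)² = 0.00740
δp/p = √(0.00802) = 0.0896
p = 142 kg·m/s, so δp = 0.0896 × 142 = 12.7 kg·m/s.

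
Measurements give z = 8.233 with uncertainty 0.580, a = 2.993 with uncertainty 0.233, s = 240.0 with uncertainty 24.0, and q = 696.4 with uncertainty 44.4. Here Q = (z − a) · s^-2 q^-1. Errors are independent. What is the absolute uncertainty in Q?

3.15e-08

Let u = z − a = 5.240. δu = √(δz² + δa²) = √(0.336 + 0.0543) = 0.625, so δu/u = 0.119.
Q is then a monomial in u, s, q:
δQ/Q = √((δu/u)² + (-2·δs/s)² + (-1·δq/q)²) = √(0.0142 + 0.0400 + 0.00406) = 0.241
Q = 1.306e-07, so δQ = 0.241 × 1.306e-07 = 3.15e-08.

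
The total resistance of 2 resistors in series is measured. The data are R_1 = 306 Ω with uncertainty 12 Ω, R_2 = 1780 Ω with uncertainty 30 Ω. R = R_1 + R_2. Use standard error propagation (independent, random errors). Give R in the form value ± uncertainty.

2090 ± 32.3 Ω

R is a linear combination, so absolute uncertainties add in quadrature:
  (δR_1)² = 144;  (δR_2)² = 900
δR = √(1040) = 32.3 Ω
R = 2090 Ω.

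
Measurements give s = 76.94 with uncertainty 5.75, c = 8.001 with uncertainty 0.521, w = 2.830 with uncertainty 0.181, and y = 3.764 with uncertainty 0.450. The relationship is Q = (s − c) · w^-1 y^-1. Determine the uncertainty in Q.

Let u = s − c = 68.94. δu = √(δs² + δc²) = √(33.1 + 0.271) = 5.77, so δu/u = 0.0837.
Q is then a monomial in u, w, y:
δQ/Q = √((δu/u)² + (-1·δw/w)² + (-1·δy/y)²) = √(0.00701 + 0.00409 + 0.0143) = 0.159
Q = 6.472, so δQ = 0.159 × 6.472 = 1.03.

1.03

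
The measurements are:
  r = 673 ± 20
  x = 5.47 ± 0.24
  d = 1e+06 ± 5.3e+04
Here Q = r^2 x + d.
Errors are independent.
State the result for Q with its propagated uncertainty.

Let p = r^2·x = 2.48e+06. δp/p = √((2·δr/r)² + (1·δx/x)²) = √(0.00353 + 0.00193) = 0.0739, so δp = 1.83e+05.
Q = p + d: δQ = √(δp² + δd²) = √(3.35e+10 + 2.81e+09) = 1.91e+05
Q = 3.48e+06.

(3.48 ± 0.191) × 10^6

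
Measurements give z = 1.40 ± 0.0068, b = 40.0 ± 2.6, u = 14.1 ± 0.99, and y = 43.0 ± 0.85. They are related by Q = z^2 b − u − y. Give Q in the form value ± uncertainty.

21.3 ± 5.32

Let p = z^2·b = 78.4. δp/p = √((2·δz/z)² + (1·δb/b)²) = √(9.44e-05 + 0.00423) = 0.0657, so δp = 5.15.
Q = p − u − y: δQ = √(δp² + δu² + δy²) = √(26.5 + 0.980 + 0.722) = 5.32
Q = 21.3.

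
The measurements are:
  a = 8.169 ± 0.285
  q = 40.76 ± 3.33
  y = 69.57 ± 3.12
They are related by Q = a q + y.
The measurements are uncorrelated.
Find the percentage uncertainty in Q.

7.39%

Let p = a·q = 333.0. δp/p = √((1·δa/a)² + (1·δq/q)²) = √(0.00122 + 0.00667) = 0.0888, so δp = 29.6.
Q = p + y: δQ = √(δp² + δy²) = √(875 + 9.73) = 29.7
Q = 402.5, so δQ/Q = 29.7/402.5 = 0.0739.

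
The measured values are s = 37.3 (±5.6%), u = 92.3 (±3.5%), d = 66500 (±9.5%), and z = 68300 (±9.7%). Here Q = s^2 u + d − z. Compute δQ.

17600

Let p = s^2·u = 1.28e+05. δp/p = √((2·δs/s)² + (1·δu/u)²) = √(0.0125 + 0.00123) = 0.117, so δp = 15100.
Q = p + d − z: δQ = √(δp² + δd² + δz²) = √(2.27e+08 + 3.99e+07 + 4.39e+07) = 17600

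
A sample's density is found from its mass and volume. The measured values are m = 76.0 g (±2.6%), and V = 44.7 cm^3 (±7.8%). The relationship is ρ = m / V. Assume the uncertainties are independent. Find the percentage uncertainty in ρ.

8.22%

ρ is a product of powers, so relative uncertainties combine in quadrature:
  (1·δm/m)² = (1×0.0260)² = 0.000676;  (-1·δV/V)² = (-1×0.0780)² = 0.00608
δρ/ρ = √(0.00676) = 0.0822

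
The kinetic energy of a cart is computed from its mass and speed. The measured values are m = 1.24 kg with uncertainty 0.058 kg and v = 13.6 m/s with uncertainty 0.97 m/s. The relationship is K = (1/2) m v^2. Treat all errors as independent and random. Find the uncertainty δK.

17.2 J

For a monomial K ∝ m, v^2, fractional errors add in quadrature:
  (1·δm/m)² = (1×0.0468)² = 0.00219;  (2·δv/v)² = (2×0.0713)² = 0.0203
δK/K = √(0.0225) = 0.150
K = 115 J, so δK = 0.150 × 115 = 17.2 J.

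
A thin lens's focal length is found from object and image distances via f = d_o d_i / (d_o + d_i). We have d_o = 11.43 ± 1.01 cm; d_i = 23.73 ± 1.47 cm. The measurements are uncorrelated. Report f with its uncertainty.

7.714 ± 0.486 cm

∂f/∂d_o = (d_i/(d_o+d_i))² = 0.456;  ∂f/∂d_i = (d_o/(d_o+d_i))² = 0.106
δf = √((∂f/∂d_o · δd_o)² + (∂f/∂d_i · δd_i)²) = √(0.212 + 0.0241) = 0.486 cm
f = 7.714 cm.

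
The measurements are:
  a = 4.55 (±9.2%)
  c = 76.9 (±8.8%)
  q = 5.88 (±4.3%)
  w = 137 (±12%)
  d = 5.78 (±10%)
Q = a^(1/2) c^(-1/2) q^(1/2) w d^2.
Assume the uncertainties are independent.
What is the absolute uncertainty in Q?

655

Products/powers → add relative errors in quadrature, weighted by exponent:
  (½·δa/a)² = (0.5×0.0920)² = 0.00212;  (−½·δc/c)² = (-0.5×0.0880)² = 0.00194;  (½·δq/q)² = (0.5×0.0430)² = 0.000462;  (1·δw/w)² = (1×0.120)² = 0.0144;  (2·δd/d)² = (2×0.100)² = 0.0400
δQ/Q = √(0.0589) = 0.243
Q = 2700, so δQ = 0.243 × 2700 = 655.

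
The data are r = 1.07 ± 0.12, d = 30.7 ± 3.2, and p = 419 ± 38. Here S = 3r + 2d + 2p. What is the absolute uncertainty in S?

76.3

S is a linear combination, so absolute uncertainties add in quadrature:
  (3·δr)² = 0.130;  (2·δd)² = 41.0;  (2·δp)² = 5780
δS = √(5820) = 76.3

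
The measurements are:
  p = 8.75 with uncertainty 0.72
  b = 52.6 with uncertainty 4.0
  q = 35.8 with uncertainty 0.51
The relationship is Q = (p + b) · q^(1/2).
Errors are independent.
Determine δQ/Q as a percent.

Let u = p + b = 61.4. δu = √(δp² + δb²) = √(0.518 + 16.0) = 4.06, so δu/u = 0.0662.
Q is then a monomial in u, q:
δQ/Q = √((δu/u)² + (½·δq/q)²) = √(0.00439 + 5.07e-05) = 0.0666

6.66%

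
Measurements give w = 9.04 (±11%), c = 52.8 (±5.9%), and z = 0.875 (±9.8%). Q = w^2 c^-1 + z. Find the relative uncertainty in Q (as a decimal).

Let p = w^2·c^-1 = 1.55. δp/p = √((2·δw/w)² + (-1·δc/c)²) = √(0.0484 + 0.00348) = 0.228, so δp = 0.353.
Q = p + z: δQ = √(δp² + δz²) = √(0.124 + 0.00735) = 0.363
Q = 2.42, so δQ/Q = 0.363/2.42 = 0.150.

0.150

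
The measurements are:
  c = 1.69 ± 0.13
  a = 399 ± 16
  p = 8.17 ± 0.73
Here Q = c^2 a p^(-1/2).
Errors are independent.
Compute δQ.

65.8

Relative error in a monomial: (δQ/Q)² = Σ (nᵢ · δxᵢ/xᵢ)².
  (2·δc/c)² = (2×0.0769)² = 0.0237;  (1·δa/a)² = (1×0.0401)² = 0.00161;  (−½·δp/p)² = (-0.5×0.0894)² = 0.00200
δQ/Q = √(0.0273) = 0.165
Q = 399, so δQ = 0.165 × 399 = 65.8.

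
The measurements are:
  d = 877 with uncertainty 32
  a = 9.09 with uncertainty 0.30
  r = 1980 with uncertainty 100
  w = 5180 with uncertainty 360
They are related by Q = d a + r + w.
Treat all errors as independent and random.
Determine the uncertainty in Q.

Let p = d·a = 7970. δp/p = √((1·δd/d)² + (1·δa/a)²) = √(0.00133 + 0.00109) = 0.0492, so δp = 392.
Q = p + r + w: δQ = √(δp² + δr² + δw²) = √(1.54e+05 + 10000 + 1.3e+05) = 542

542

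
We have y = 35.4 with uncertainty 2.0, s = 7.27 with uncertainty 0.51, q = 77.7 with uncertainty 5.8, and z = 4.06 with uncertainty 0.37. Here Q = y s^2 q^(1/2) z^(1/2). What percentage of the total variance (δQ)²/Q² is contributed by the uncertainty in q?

(δQ/Q)² = (1·δy/y)² + (2·δs/s)² + (½·δq/q)² + (½·δz/z)²
  y term: (1×0.0565)² = 0.00319
  s term: (2×0.0702)² = 0.0197
  q term: (0.5×0.0746)² = 0.00139
  z term: (0.5×0.0911)² = 0.00208
Total = 0.0263. Share from q = 0.00139/0.0263 = 0.0529.

5.29%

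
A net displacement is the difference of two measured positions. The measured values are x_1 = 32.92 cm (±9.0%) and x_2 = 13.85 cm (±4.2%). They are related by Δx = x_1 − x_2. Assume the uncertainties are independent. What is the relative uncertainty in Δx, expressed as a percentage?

For a sum/difference, combine absolute errors in quadrature:
  (δx_1)² = 8.78;  (δx_2)² = 0.338
δΔx = √(9.12) = 3.02 cm
Δx = 19.07 cm, so δΔx/Δx = 3.02/19.07 = 0.158.

15.8%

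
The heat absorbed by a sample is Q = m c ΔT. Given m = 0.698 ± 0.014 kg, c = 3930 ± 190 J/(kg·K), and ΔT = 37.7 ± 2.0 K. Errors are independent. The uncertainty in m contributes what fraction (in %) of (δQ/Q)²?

(δQ/Q)² = (1·δm/m)² + (1·δc/c)² + (1·δΔT/ΔT)²
  m term: (1×0.0201)² = 0.000402
  c term: (1×0.0483)² = 0.00234
  ΔT term: (1×0.0531)² = 0.00281
Total = 0.00555. Share from m = 0.000402/0.00555 = 0.0724.

7.24%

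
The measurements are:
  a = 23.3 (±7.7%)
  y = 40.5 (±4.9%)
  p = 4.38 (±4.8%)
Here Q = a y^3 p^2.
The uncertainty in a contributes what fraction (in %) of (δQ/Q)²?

(δQ/Q)² = (1·δa/a)² + (3·δy/y)² + (2·δp/p)²
  a term: (1×0.0770)² = 0.00593
  y term: (3×0.0490)² = 0.0216
  p term: (2×0.0480)² = 0.00922
Total = 0.0368. Share from a = 0.00593/0.0368 = 0.161.

16.1%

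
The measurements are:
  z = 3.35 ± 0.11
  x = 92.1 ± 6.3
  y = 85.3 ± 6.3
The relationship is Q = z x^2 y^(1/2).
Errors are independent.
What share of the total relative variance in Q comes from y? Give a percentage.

6.45%

(δQ/Q)² = (1·δz/z)² + (2·δx/x)² + (½·δy/y)²
  z term: (1×0.0328)² = 0.00108
  x term: (2×0.0684)² = 0.0187
  y term: (0.5×0.0739)² = 0.00136
Total = 0.0212. Share from y = 0.00136/0.0212 = 0.0645.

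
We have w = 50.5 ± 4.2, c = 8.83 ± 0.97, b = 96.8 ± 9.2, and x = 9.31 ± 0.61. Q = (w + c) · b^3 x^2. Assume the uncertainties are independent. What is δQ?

Let u = w + c = 59.3. δu = √(δw² + δc²) = √(17.6 + 0.941) = 4.31, so δu/u = 0.0727.
Q is then a monomial in u, b, x:
δQ/Q = √((δu/u)² + (3·δb/b)² + (2·δx/x)²) = √(0.00528 + 0.0813 + 0.0172) = 0.322
Q = 4.66e+09, so δQ = 0.322 × 4.66e+09 = 1.5e+09.

1.5e+09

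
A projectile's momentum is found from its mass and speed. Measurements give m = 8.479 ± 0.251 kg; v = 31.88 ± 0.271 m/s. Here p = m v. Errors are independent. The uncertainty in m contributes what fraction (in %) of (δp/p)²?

92.4%

(δp/p)² = (1·δm/m)² + (1·δv/v)²
  m term: (1×0.0296)² = 0.000876
  v term: (1×0.00850)² = 7.23e-05
Total = 0.000949. Share from m = 0.000876/0.000949 = 0.924.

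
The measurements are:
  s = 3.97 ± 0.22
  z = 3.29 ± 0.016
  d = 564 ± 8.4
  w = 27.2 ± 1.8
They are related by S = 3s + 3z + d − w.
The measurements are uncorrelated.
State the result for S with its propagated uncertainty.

For a sum/difference, combine absolute errors in quadrature:
  (3·δs)² = 0.436;  (3·δz)² = 0.00230;  (δd)² = 70.6;  (δw)² = 3.24
δS = √(74.2) = 8.62
S = 559.

559 ± 8.62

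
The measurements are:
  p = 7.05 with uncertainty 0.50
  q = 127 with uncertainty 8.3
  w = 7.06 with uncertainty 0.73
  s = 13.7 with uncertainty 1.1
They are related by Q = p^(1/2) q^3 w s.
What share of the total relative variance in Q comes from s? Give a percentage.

(δQ/Q)² = (½·δp/p)² + (3·δq/q)² + (1·δw/w)² + (1·δs/s)²
  p term: (0.5×0.0709)² = 0.00126
  q term: (3×0.0654)² = 0.0384
  w term: (1×0.103)² = 0.0107
  s term: (1×0.0803)² = 0.00645
Total = 0.0568. Share from s = 0.00645/0.0568 = 0.113.

11.3%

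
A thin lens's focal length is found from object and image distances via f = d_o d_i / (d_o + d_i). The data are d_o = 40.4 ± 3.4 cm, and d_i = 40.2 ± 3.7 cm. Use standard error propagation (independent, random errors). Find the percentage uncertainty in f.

6.24%

∂f/∂d_o = (d_i/(d_o+d_i))² = 0.249;  ∂f/∂d_i = (d_o/(d_o+d_i))² = 0.251
δf = √((∂f/∂d_o · δd_o)² + (∂f/∂d_i · δd_i)²) = √(0.715 + 0.864) = 1.26 cm
f = 20.1 cm, so δf/f = 1.26/20.1 = 0.0624.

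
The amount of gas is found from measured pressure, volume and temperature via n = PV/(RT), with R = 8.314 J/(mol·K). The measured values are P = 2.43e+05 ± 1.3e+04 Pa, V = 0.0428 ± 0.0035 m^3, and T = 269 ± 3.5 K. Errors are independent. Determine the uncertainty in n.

0.458 mol

Each factor contributes (exponent × relative error)² to (δn/n)²:
  (1·δP/P)² = (1×0.0535)² = 0.00286;  (1·δV/V)² = (1×0.0818)² = 0.00669;  (-1·δT/T)² = (-1×0.0130)² = 0.000169
δn/n = √(0.00972) = 0.0986
n = 4.65 mol, so δn = 0.0986 × 4.65 = 0.458 mol.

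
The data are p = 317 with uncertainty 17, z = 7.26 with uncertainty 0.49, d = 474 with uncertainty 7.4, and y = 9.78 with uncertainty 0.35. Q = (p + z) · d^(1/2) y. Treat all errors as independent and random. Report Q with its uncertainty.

69000 ± 4420

Let u = p + z = 324. δu = √(δp² + δz²) = √(289 + 0.240) = 17.0, so δu/u = 0.0524.
Q is then a monomial in u, d, y:
δQ/Q = √((δu/u)² + (½·δd/d)² + (1·δy/y)²) = √(0.00275 + 6.09e-05 + 0.00128) = 0.0640
Q = 69000, so δQ = 0.0640 × 69000 = 4420.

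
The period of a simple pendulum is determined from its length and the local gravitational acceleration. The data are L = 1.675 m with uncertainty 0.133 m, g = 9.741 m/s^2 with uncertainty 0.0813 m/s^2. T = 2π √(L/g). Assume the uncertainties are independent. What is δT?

Each factor contributes (exponent × relative error)² to (δT/T)²:
  (½·δL/L)² = (0.5×0.0794)² = 0.00158;  (−½·δg/g)² = (-0.5×0.00835)² = 1.74e-05
δT/T = √(0.00159) = 0.0399
T = 2.605 s, so δT = 0.0399 × 2.605 = 0.104 s.

0.104 s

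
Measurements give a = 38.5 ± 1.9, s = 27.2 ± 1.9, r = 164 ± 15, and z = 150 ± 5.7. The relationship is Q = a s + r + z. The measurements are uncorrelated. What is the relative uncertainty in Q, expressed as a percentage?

6.68%

Let p = a·s = 1050. δp/p = √((1·δa/a)² + (1·δs/s)²) = √(0.00244 + 0.00488) = 0.0855, so δp = 89.6.
Q = p + r + z: δQ = √(δp² + δr² + δz²) = √(8020 + 225 + 32.5) = 91.0
Q = 1360, so δQ/Q = 91.0/1360 = 0.0668.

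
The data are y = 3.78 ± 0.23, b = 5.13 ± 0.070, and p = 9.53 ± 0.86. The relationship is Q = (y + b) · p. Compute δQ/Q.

0.0942

Let u = y + b = 8.91. δu = √(δy² + δb²) = √(0.0529 + 0.00490) = 0.240, so δu/u = 0.0270.
Q is then a monomial in u, p:
δQ/Q = √((δu/u)² + (1·δp/p)²) = √(0.000728 + 0.00814) = 0.0942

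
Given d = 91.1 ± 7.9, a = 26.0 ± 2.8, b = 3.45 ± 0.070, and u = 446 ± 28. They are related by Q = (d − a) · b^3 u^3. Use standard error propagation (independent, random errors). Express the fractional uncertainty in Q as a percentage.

23.6%

Let w = d − a = 65.1. δw = √(δd² + δa²) = √(62.4 + 7.84) = 8.38, so δw/w = 0.129.
Q is then a monomial in w, b, u:
δQ/Q = √((δw/w)² + (3·δb/b)² + (3·δu/u)²) = √(0.0166 + 0.00371 + 0.0355) = 0.236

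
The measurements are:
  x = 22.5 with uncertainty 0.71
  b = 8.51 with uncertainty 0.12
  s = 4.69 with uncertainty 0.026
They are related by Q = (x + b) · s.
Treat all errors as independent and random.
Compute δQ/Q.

Let u = x + b = 31.0. δu = √(δx² + δb²) = √(0.504 + 0.0144) = 0.720, so δu/u = 0.0232.
Q is then a monomial in u, s:
δQ/Q = √((δu/u)² + (1·δs/s)²) = √(0.000539 + 3.07e-05) = 0.0239

0.0239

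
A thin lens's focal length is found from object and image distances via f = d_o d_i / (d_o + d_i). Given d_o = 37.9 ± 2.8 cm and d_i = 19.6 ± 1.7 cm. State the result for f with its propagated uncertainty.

12.9 ± 0.807 cm

∂f/∂d_o = (d_i/(d_o+d_i))² = 0.116;  ∂f/∂d_i = (d_o/(d_o+d_i))² = 0.434
δf = √((∂f/∂d_o · δd_o)² + (∂f/∂d_i · δd_i)²) = √(0.106 + 0.545) = 0.807 cm
f = 12.9 cm.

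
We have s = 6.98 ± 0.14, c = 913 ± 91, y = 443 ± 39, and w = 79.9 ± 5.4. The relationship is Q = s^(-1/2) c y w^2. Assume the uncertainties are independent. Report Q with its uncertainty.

Since Q is a product/quotient, work with relative uncertainties:
  (−½·δs/s)² = (-0.5×0.0201)² = 0.000101;  (1·δc/c)² = (1×0.0997)² = 0.00993;  (1·δy/y)² = (1×0.0880)² = 0.00775;  (2·δw/w)² = (2×0.0676)² = 0.0183
δQ/Q = √(0.0361) = 0.190
Q = 9.77e+08, so δQ = 0.190 × 9.77e+08 = 1.86e+08.

(9.77 ± 1.86) × 10^8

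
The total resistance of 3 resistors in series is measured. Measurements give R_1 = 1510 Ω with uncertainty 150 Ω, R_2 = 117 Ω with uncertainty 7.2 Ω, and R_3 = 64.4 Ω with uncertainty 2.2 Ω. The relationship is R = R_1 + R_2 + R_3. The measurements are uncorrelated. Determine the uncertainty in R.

Sums and differences: (δR)² = Σ (cᵢ δxᵢ)².
  (δR_1)² = 22500;  (δR_2)² = 51.8;  (δR_3)² = 4.84
δR = √(22600) = 150 Ω

150 Ω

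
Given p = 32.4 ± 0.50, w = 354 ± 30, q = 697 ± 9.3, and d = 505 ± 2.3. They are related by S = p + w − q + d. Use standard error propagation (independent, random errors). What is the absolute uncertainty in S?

S is a linear combination, so absolute uncertainties add in quadrature:
  (δp)² = 0.250;  (δw)² = 900;  (δq)² = 86.5;  (δd)² = 5.29
δS = √(992) = 31.5

31.5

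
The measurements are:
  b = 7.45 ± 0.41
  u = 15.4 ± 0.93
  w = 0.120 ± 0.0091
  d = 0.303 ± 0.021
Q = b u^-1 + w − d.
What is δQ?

Let p = b·u^-1 = 0.484. δp/p = √((1·δb/b)² + (-1·δu/u)²) = √(0.00303 + 0.00365) = 0.0817, so δp = 0.0395.
Q = p + w − d: δQ = √(δp² + δw² + δd²) = √(0.00156 + 8.28e-05 + 0.000441) = 0.0457

0.0457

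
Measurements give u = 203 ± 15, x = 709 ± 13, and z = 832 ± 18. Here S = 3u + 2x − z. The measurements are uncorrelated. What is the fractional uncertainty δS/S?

Each term contributes (cᵢ δxᵢ)² to (δS)²:
  (3·δu)² = 2020;  (2·δx)² = 676;  (δz)² = 324
δS = √(3020) = 55.0
S = 1200, so δS/S = 55.0/1200 = 0.0460.

0.0460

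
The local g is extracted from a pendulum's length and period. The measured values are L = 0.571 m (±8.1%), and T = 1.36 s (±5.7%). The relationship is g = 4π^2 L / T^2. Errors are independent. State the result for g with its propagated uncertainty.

Products/powers → add relative errors in quadrature, weighted by exponent:
  (1·δL/L)² = (1×0.0810)² = 0.00656;  (-2·δT/T)² = (-2×0.0570)² = 0.0130
δg/g = √(0.0196) = 0.140
g = 12.2 m/s^2, so δg = 0.140 × 12.2 = 1.70 m/s^2.

12.2 ± 1.70 m/s^2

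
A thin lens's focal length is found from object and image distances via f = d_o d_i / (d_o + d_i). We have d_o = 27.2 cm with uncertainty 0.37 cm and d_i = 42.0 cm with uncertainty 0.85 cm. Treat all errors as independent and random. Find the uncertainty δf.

0.189 cm

∂f/∂d_o = (d_i/(d_o+d_i))² = 0.368;  ∂f/∂d_i = (d_o/(d_o+d_i))² = 0.154
δf = √((∂f/∂d_o · δd_o)² + (∂f/∂d_i · δd_i)²) = √(0.0186 + 0.0172) = 0.189 cm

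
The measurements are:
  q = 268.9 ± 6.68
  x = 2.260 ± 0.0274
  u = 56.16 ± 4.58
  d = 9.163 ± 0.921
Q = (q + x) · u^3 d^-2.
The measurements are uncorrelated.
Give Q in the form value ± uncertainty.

(5.720 ± 1.82) × 10^5

Let w = q + x = 271.2. δw = √(δq² + δx²) = √(44.6 + 0.000751) = 6.68, so δw/w = 0.0246.
Q is then a monomial in w, u, d:
δQ/Q = √((δw/w)² + (3·δu/u)² + (-2·δd/d)²) = √(0.000607 + 0.0599 + 0.0404) = 0.318
Q = 572000, so δQ = 0.318 × 572000 = 1.82e+05.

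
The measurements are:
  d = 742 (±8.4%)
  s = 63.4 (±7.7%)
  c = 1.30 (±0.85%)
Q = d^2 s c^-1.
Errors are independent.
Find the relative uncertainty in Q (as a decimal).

0.185

Since Q is a product/quotient, work with relative uncertainties:
  (2·δd/d)² = (2×0.0840)² = 0.0282;  (1·δs/s)² = (1×0.0770)² = 0.00593;  (-1·δc/c)² = (-1×0.00850)² = 7.23e-05
δQ/Q = √(0.0342) = 0.185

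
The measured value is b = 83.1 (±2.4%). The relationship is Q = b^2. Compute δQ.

For a monomial Q ∝ b^2, fractional errors add in quadrature:
  (2·δb/b)² = (2×0.0240)² = 0.00230
δQ/Q = √(0.00230) = 0.0480
Q = 6910, so δQ = 0.0480 × 6910 = 331.

331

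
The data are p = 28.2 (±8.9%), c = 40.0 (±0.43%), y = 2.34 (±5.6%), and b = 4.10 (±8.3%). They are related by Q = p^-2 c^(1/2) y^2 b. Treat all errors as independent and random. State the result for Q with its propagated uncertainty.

0.179 ± 0.0404

For a monomial Q ∝ p^-2, c^(1/2), y^2, b, fractional errors add in quadrature:
  (-2·δp/p)² = (-2×0.0890)² = 0.0317;  (½·δc/c)² = (0.5×0.00430)² = 4.62e-06;  (2·δy/y)² = (2×0.0560)² = 0.0125;  (1·δb/b)² = (1×0.0830)² = 0.00689
δQ/Q = √(0.0511) = 0.226
Q = 0.179, so δQ = 0.226 × 0.179 = 0.0404.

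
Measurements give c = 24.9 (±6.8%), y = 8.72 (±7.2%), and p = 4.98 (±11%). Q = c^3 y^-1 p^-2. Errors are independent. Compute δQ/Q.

0.309

Q is a product of powers, so relative uncertainties combine in quadrature:
  (3·δc/c)² = (3×0.0680)² = 0.0416;  (-1·δy/y)² = (-1×0.0720)² = 0.00518;  (-2·δp/p)² = (-2×0.110)² = 0.0484
δQ/Q = √(0.0952) = 0.309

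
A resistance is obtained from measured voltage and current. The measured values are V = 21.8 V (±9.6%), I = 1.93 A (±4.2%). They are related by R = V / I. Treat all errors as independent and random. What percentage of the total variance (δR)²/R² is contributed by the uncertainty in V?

(δR/R)² = (1·δV/V)² + (-1·δI/I)²
  V term: (1×0.0960)² = 0.00922
  I term: (-1×0.0420)² = 0.00176
Total = 0.0110. Share from V = 0.00922/0.0110 = 0.839.

83.9%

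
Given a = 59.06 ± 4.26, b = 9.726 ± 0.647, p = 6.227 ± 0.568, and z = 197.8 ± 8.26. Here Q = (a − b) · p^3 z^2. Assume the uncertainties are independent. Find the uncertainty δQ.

1.39e+08

Let u = a − b = 49.33. δu = √(δa² + δb²) = √(18.1 + 0.419) = 4.31, so δu/u = 0.0873.
Q is then a monomial in u, p, z:
δQ/Q = √((δu/u)² + (3·δp/p)² + (2·δz/z)²) = √(0.00763 + 0.0749 + 0.00698) = 0.299
Q = 4.661e+08, so δQ = 0.299 × 4.661e+08 = 1.39e+08.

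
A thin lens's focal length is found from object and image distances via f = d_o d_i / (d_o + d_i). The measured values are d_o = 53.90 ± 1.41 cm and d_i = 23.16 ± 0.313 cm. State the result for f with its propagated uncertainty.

16.20 ± 0.199 cm

∂f/∂d_o = (d_i/(d_o+d_i))² = 0.0903;  ∂f/∂d_i = (d_o/(d_o+d_i))² = 0.489
δf = √((∂f/∂d_o · δd_o)² + (∂f/∂d_i · δd_i)²) = √(0.0162 + 0.0234) = 0.199 cm
f = 16.20 cm.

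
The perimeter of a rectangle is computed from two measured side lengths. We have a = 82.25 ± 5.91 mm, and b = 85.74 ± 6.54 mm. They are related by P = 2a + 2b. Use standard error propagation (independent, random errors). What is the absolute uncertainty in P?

17.6 mm

Each term contributes (cᵢ δxᵢ)² to (δP)²:
  (2·δa)² = 140;  (2·δb)² = 171
δP = √(311) = 17.6 mm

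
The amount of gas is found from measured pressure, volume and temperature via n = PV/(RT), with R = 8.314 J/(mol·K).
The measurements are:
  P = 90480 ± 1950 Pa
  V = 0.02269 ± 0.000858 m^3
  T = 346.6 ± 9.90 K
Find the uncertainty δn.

0.0371 mol

n is a product of powers, so relative uncertainties combine in quadrature:
  (1·δP/P)² = (1×0.0216)² = 0.000464;  (1·δV/V)² = (1×0.0378)² = 0.00143;  (-1·δT/T)² = (-1×0.0286)² = 0.000816
δn/n = √(0.00271) = 0.0521
n = 0.7124 mol, so δn = 0.0521 × 0.7124 = 0.0371 mol.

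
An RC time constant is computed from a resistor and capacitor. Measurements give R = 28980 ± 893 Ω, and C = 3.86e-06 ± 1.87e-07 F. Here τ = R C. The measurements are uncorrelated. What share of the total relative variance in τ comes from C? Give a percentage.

(δτ/τ)² = (1·δR/R)² + (1·δC/C)²
  R term: (1×0.0308)² = 0.000950
  C term: (1×0.0484)² = 0.00235
Total = 0.00330. Share from C = 0.00235/0.00330 = 0.712.

71.2%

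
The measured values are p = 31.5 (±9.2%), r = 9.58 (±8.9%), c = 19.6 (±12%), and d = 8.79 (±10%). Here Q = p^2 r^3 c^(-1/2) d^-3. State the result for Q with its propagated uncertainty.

Products/powers → add relative errors in quadrature, weighted by exponent:
  (2·δp/p)² = (2×0.0920)² = 0.0339;  (3·δr/r)² = (3×0.0890)² = 0.0713;  (−½·δc/c)² = (-0.5×0.120)² = 0.00360;  (-3·δd/d)² = (-3×0.100)² = 0.0900
δQ/Q = √(0.199) = 0.446
Q = 290, so δQ = 0.446 × 290 = 129.

290 ± 129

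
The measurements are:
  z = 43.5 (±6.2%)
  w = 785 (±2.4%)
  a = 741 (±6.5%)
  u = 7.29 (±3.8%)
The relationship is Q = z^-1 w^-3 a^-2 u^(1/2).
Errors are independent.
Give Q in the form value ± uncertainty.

(2.34 ± 0.379) × 10^-16

Q is a product of powers, so relative uncertainties combine in quadrature:
  (-1·δz/z)² = (-1×0.0620)² = 0.00384;  (-3·δw/w)² = (-3×0.0240)² = 0.00518;  (-2·δa/a)² = (-2×0.0650)² = 0.0169;  (½·δu/u)² = (0.5×0.0380)² = 0.000361
δQ/Q = √(0.0263) = 0.162
Q = 2.34e-16, so δQ = 0.162 × 2.34e-16 = 3.79e-17.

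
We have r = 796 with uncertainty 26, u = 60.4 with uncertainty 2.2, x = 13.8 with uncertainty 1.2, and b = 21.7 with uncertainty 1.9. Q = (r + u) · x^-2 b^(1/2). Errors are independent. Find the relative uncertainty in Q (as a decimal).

Let w = r + u = 856. δw = √(δr² + δu²) = √(676 + 4.84) = 26.1, so δw/w = 0.0305.
Q is then a monomial in w, x, b:
δQ/Q = √((δw/w)² + (-2·δx/x)² + (½·δb/b)²) = √(0.000928 + 0.0302 + 0.00192) = 0.182

0.182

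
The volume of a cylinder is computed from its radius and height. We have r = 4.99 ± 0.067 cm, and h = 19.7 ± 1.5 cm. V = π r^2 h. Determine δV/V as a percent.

Since V is a product/quotient, work with relative uncertainties:
  (2·δr/r)² = (2×0.0134)² = 0.000721;  (1·δh/h)² = (1×0.0761)² = 0.00580
δV/V = √(0.00652) = 0.0807

8.07%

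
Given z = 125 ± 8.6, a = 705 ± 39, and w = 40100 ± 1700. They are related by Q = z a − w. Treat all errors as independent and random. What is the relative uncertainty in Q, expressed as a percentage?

16.6%

Let p = z·a = 88100. δp/p = √((1·δz/z)² + (1·δa/a)²) = √(0.00473 + 0.00306) = 0.0883, so δp = 7780.
Q = p − w: δQ = √(δp² + δw²) = √(6.05e+07 + 2.89e+06) = 7960
Q = 48000, so δQ/Q = 7960/48000 = 0.166.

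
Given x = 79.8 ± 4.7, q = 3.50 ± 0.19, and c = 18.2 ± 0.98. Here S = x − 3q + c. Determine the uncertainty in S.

4.83

S is a linear combination, so absolute uncertainties add in quadrature:
  (δx)² = 22.1;  (3·δq)² = 0.325;  (δc)² = 0.960
δS = √(23.4) = 4.83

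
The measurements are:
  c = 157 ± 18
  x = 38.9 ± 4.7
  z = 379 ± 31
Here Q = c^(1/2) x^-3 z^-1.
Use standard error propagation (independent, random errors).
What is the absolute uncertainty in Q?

Q is a product of powers, so relative uncertainties combine in quadrature:
  (½·δc/c)² = (0.5×0.115)² = 0.00329;  (-3·δx/x)² = (-3×0.121)² = 0.131;  (-1·δz/z)² = (-1×0.0818)² = 0.00669
δQ/Q = √(0.141) = 0.376
Q = 5.62e-07, so δQ = 0.376 × 5.62e-07 = 2.11e-07.

2.11e-07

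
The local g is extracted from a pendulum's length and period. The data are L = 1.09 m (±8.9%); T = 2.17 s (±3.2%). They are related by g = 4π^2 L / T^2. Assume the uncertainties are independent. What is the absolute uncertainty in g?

Since g is a product/quotient, work with relative uncertainties:
  (1·δL/L)² = (1×0.0890)² = 0.00792;  (-2·δT/T)² = (-2×0.0320)² = 0.00410
δg/g = √(0.0120) = 0.110
g = 9.14 m/s^2, so δg = 0.110 × 9.14 = 1.00 m/s^2.

1.00 m/s^2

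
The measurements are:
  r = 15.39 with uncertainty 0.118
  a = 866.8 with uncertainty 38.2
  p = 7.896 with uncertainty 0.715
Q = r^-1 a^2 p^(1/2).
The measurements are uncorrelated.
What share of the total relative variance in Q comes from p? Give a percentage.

(δQ/Q)² = (-1·δr/r)² + (2·δa/a)² + (½·δp/p)²
  r term: (-1×0.00767)² = 5.88e-05
  a term: (2×0.0441)² = 0.00777
  p term: (0.5×0.0906)² = 0.00205
Total = 0.00988. Share from p = 0.00205/0.00988 = 0.208.

20.8%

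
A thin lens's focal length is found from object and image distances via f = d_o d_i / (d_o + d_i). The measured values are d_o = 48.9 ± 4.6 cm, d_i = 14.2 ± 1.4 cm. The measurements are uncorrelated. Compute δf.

∂f/∂d_o = (d_i/(d_o+d_i))² = 0.0506;  ∂f/∂d_i = (d_o/(d_o+d_i))² = 0.601
δf = √((∂f/∂d_o · δd_o)² + (∂f/∂d_i · δd_i)²) = √(0.0543 + 0.707) = 0.872 cm

0.872 cm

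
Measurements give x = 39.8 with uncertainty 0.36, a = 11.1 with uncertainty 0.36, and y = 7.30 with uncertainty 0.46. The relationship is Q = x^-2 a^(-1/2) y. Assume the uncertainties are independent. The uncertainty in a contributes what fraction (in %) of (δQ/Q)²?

5.77%

(δQ/Q)² = (-2·δx/x)² + (−½·δa/a)² + (1·δy/y)²
  x term: (-2×0.00905)² = 0.000327
  a term: (-0.5×0.0324)² = 0.000263
  y term: (1×0.0630)² = 0.00397
Total = 0.00456. Share from a = 0.000263/0.00456 = 0.0577.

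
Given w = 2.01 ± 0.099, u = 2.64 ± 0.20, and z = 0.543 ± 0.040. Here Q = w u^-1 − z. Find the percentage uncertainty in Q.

36.4%

Let p = w·u^-1 = 0.761. δp/p = √((1·δw/w)² + (-1·δu/u)²) = √(0.00243 + 0.00574) = 0.0904, so δp = 0.0688.
Q = p − z: δQ = √(δp² + δz²) = √(0.00473 + 0.00160) = 0.0796
Q = 0.218, so δQ/Q = 0.0796/0.218 = 0.364.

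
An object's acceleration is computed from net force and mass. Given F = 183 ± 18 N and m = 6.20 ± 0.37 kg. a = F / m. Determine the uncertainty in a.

3.40 m/s^2

Relative error in a monomial: (δa/a)² = Σ (nᵢ · δxᵢ/xᵢ)².
  (1·δF/F)² = (1×0.0984)² = 0.00967;  (-1·δm/m)² = (-1×0.0597)² = 0.00356
δa/a = √(0.0132) = 0.115
a = 29.5 m/s^2, so δa = 0.115 × 29.5 = 3.40 m/s^2.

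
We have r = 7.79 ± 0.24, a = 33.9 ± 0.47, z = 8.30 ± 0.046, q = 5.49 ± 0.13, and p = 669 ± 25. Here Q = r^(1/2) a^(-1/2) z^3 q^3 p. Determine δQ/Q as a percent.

Each factor contributes (exponent × relative error)² to (δQ/Q)²:
  (½·δr/r)² = (0.5×0.0308)² = 0.000237;  (−½·δa/a)² = (-0.5×0.0139)² = 4.81e-05;  (3·δz/z)² = (3×0.00554)² = 0.000276;  (3·δq/q)² = (3×0.0237)² = 0.00505;  (1·δp/p)² = (1×0.0374)² = 0.00140
δQ/Q = √(0.00700) = 0.0837

8.37%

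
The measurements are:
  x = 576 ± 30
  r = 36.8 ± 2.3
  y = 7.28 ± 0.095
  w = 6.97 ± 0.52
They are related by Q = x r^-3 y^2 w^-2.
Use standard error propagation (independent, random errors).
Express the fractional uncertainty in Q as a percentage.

24.7%

Each factor contributes (exponent × relative error)² to (δQ/Q)²:
  (1·δx/x)² = (1×0.0521)² = 0.00271;  (-3·δr/r)² = (-3×0.0625)² = 0.0352;  (2·δy/y)² = (2×0.0130)² = 0.000681;  (-2·δw/w)² = (-2×0.0746)² = 0.0223
δQ/Q = √(0.0608) = 0.247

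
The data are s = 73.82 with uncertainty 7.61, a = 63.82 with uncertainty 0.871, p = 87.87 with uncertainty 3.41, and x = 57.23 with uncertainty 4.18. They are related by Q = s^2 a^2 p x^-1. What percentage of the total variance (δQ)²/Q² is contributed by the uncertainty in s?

(δQ/Q)² = (2·δs/s)² + (2·δa/a)² + (1·δp/p)² + (-1·δx/x)²
  s term: (2×0.103)² = 0.0425
  a term: (2×0.0136)² = 0.000745
  p term: (1×0.0388)² = 0.00151
  x term: (-1×0.0730)² = 0.00533
Total = 0.0501. Share from s = 0.0425/0.0501 = 0.849.

84.9%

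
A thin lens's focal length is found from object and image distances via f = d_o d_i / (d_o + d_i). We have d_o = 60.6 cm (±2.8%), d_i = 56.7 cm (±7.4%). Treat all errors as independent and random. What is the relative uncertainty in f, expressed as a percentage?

4.06%

∂f/∂d_o = (d_i/(d_o+d_i))² = 0.234;  ∂f/∂d_i = (d_o/(d_o+d_i))² = 0.267
δf = √((∂f/∂d_o · δd_o)² + (∂f/∂d_i · δd_i)²) = √(0.157 + 1.25) = 1.19 cm
f = 29.3 cm, so δf/f = 1.19/29.3 = 0.0406.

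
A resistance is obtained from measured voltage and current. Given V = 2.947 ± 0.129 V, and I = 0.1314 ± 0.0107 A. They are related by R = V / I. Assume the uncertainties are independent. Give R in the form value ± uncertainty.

22.43 ± 2.07 Ω

Relative error in a monomial: (δR/R)² = Σ (nᵢ · δxᵢ/xᵢ)².
  (1·δV/V)² = (1×0.0438)² = 0.00192;  (-1·δI/I)² = (-1×0.0814)² = 0.00663
δR/R = √(0.00855) = 0.0925
R = 22.43 Ω, so δR = 0.0925 × 22.43 = 2.07 Ω.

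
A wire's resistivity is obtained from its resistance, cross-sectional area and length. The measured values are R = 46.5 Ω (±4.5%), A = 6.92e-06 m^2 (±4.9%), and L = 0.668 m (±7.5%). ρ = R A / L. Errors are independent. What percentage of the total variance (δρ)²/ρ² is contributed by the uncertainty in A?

23.9%

(δρ/ρ)² = (1·δR/R)² + (1·δA/A)² + (-1·δL/L)²
  R term: (1×0.0450)² = 0.00202
  A term: (1×0.0490)² = 0.00240
  L term: (-1×0.0750)² = 0.00562
Total = 0.0101. Share from A = 0.00240/0.0101 = 0.239.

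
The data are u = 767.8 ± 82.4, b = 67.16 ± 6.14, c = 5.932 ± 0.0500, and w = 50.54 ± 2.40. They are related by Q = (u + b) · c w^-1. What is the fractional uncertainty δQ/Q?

0.110

Let h = u + b = 835.0. δh = √(δu² + δb²) = √(6790 + 37.7) = 82.6, so δh/h = 0.0990.
Q is then a monomial in h, c, w:
δQ/Q = √((δh/h)² + (1·δc/c)² + (-1·δw/w)²) = √(0.00979 + 7.1e-05 + 0.00226) = 0.110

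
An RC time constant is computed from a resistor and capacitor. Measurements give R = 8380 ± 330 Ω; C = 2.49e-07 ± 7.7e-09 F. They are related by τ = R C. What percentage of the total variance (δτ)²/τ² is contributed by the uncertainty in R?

61.9%

(δτ/τ)² = (1·δR/R)² + (1·δC/C)²
  R term: (1×0.0394)² = 0.00155
  C term: (1×0.0309)² = 0.000956
Total = 0.00251. Share from R = 0.00155/0.00251 = 0.619.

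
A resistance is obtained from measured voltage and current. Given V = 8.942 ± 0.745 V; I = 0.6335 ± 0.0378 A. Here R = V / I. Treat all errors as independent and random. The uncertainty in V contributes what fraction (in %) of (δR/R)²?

66.1%

(δR/R)² = (1·δV/V)² + (-1·δI/I)²
  V term: (1×0.0833)² = 0.00694
  I term: (-1×0.0597)² = 0.00356
Total = 0.0105. Share from V = 0.00694/0.0105 = 0.661.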